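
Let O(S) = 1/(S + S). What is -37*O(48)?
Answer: -37/96 ≈ -0.38542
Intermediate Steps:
O(S) = 1/(2*S)
-37*O(48) = -37/(2*48) = -37*1/96 = -37/96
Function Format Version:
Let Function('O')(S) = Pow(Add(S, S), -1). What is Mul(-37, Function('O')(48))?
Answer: Rational(-37, 96) ≈ -0.38542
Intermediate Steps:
Function('O')(S) = Mul(Rational(1, 2), Pow(S, -1)) (Function('O')(S) = Pow(Mul(2, S), -1) = Mul(Rational(1, 2), Pow(S, -1)))
Mul(-37, Function('O')(48)) = Mul(-37, Mul(Rational(1, 2), Pow(48, -1))) = Mul(-37, Mul(Rational(1, 2), Rational(1, 48))) = Mul(-37, Rational(1, 96)) = Rational(-37, 96)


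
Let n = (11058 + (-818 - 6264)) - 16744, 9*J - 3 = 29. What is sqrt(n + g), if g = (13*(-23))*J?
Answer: 8*I*sqrt(1945)/3 ≈ 117.61*I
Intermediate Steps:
J = 32/9 (J = 1/3 + (1/9)*29 = 1/3 + 29/9 = 32/9 ≈ 3.5556)
g = -9568/9 (g = (13*(-23))*(32/9) = -299*32/9 = -9568/9 ≈ -1063.1)
n = -12768 (n = (11058 - 7082) - 16744 = 3976 - 16744 = -12768)
sqrt(n + g) = sqrt(-12768 - 9568/9) = sqrt(-124480/9) = 8*I*sqrt(1945)/3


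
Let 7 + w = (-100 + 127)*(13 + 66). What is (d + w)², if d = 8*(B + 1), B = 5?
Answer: 4726276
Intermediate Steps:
w = 2126 (w = -7 + (-100 + 127)*(13 + 66) = -7 + 27*79 = -7 + 2133 = 2126)
d = 48 (d = 8*(5 + 1) = 8*6 = 48)
(d + w)² = (48 + 2126)² = 2174² = 4726276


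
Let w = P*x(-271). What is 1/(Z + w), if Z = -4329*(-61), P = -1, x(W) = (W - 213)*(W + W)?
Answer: 1/1741 ≈ 0.00057438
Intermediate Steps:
x(W) = 2*W*(-213 + W) (x(W) = (-213 + W)*(2*W) = 2*W*(-213 + W))
w = -262328 (w = -2*(-271)*(-213 - 271) = -2*(-271)*(-484) = -1*262328 = -262328)
Z = 264069
1/(Z + w) = 1/(264069 - 262328) = 1/1741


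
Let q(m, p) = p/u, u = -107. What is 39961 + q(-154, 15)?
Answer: 4275812/107 ≈ 39961.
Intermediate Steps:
q(m, p) = -p/107 (q(m, p) = p/(-107) = p*(-1/107) = -p/107)
39961 + q(-154, 15) = 39961 - 1/107*15 = 39961 - 15/107 = 4275812/107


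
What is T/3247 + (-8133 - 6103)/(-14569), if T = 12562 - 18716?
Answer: -2554902/2782679 ≈ -0.91814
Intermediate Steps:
T = -6154
T/3247 + (-8133 - 6103)/(-14569) = -6154/3247 + (-8133 - 6103)/(-14569) = -6154*1/3247 - 14236*(-1/14569) = -362/191 + 14236/14569 = -2554902/2782679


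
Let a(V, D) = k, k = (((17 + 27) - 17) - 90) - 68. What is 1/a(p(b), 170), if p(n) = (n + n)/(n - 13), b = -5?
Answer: -1/131 ≈ -0.0076336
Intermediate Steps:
p(n) = 2*n/(-13 + n) (p(n) = (2*n)/(-13 + n) = 2*n/(-13 + n))
k = -131 (k = ((44 - 17) - 90) - 68 = (27 - 90) - 68 = -63 - 68 = -131)
a(V, D) = -131
1/a(p(b), 170) = 1/(-131) = -1/131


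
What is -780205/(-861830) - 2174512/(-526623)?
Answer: 24051932365/4777468422 ≈ 5.0345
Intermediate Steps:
-780205/(-861830) - 2174512/(-526623) = -780205*(-1/861830) - 2174512*(-1/526623) = 156041/172366 + 114448/27717 = 24051932365/4777468422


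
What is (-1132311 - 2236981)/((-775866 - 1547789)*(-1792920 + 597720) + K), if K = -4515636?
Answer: -842323/694306985091 ≈ -1.2132e-6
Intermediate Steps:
(-1132311 - 2236981)/((-775866 - 1547789)*(-1792920 + 597720) + K) = (-1132311 - 2236981)/((-775866 - 1547789)*(-1792920 + 597720) - 4515636) = -3369292/(-2323655*(-1195200) - 4515636) = -3369292/(2777232456000 - 4515636) = -3369292/2777227940364 = -3369292*1/2777227940364 = -842323/694306985091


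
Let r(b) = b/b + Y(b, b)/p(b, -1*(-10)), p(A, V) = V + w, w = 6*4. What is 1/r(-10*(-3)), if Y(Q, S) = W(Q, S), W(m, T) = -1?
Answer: 34/33 ≈ 1.0303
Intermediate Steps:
w = 24
Y(Q, S) = -1
p(A, V) = 24 + V (p(A, V) = V + 24 = 24 + V)
r(b) = 33/34 (r(b) = b/b - 1/(24 - 1*(-10)) = 1 - 1/(24 + 10) = 1 - 1/34 = 33/34)
1/r(-10*(-3)) = 1/(33/34) = 34/33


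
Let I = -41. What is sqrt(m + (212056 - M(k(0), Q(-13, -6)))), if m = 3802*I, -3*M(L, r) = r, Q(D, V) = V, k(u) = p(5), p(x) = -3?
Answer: 2*sqrt(14043) ≈ 237.01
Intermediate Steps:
k(u) = -3
M(L, r) = -r/3
m = -155882 (m = 3802*(-41) = -155882)
sqrt(m + (212056 - M(k(0), Q(-13, -6)))) = sqrt(-155882 + (212056 - (-1)*(-6)/3)) = sqrt(-155882 + (212056 - 1*2)) = sqrt(-155882 + (212056 - 2)) = sqrt(-155882 + 212054) = sqrt(56172) = 2*sqrt(14043)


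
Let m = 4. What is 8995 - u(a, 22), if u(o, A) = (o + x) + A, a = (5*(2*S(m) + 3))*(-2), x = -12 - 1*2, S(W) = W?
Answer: 9097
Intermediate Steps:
x = -14 (x = -12 - 2 = -14)
a = -110 (a = (5*(2*4 + 3))*(-2) = (5*(8 + 3))*(-2) = (5*11)*(-2) = 55*(-2) = -110)
u(o, A) = -14 + A + o (u(o, A) = (o - 14) + A = (-14 + o) + A = -14 + A + o)
8995 - u(a, 22) = 8995 - (-14 + 22 - 110) = 8995 - 1*(-102) = 8995 + 102 = 9097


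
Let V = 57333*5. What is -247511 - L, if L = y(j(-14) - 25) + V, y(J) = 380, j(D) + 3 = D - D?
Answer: -534556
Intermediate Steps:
j(D) = -3 (j(D) = -3 + (D - D) = -3 + 0 = -3)
V = 286665
L = 287045 (L = 380 + 286665 = 287045)
-247511 - L = -247511 - 1*287045 = -247511 - 287045 = -534556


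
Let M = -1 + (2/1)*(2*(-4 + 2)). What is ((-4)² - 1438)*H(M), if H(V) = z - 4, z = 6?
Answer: -2844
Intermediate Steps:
M = -9 (M = -1 + (2*1)*(2*(-2)) = -1 + 2*(-4) = -1 - 8 = -9)
H(V) = 2 (H(V) = 6 - 4 = 2)
((-4)² - 1438)*H(M) = ((-4)² - 1438)*2 = (16 - 1438)*2 = -1422*2 = -2844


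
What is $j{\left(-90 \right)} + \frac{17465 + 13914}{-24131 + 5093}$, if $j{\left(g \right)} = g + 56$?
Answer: $- \frac{678671}{19038} \approx -35.648$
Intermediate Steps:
$j{\left(g \right)} = 56 + g$
$j{\left(-90 \right)} + \frac{17465 + 13914}{-24131 + 5093} = \left(56 - 90\right) + \frac{17465 + 13914}{-24131 + 5093} = -34 + \frac{31379}{-19038} = -34 + 31379 \left(- \frac{1}{19038}\right) = -34 - \frac{31379}{19038} = - \frac{678671}{19038}$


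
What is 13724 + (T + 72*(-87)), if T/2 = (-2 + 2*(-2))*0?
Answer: 7460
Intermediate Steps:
T = 0 (T = 2*((-2 + 2*(-2))*0) = 2*((-2 - 4)*0) = 2*(-6*0) = 2*0 = 0)
13724 + (T + 72*(-87)) = 13724 + (0 + 72*(-87)) = 13724 + (0 - 6264) = 13724 - 6264 = 7460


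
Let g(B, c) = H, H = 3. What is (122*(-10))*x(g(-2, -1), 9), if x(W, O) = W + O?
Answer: -14640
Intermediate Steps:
g(B, c) = 3
x(W, O) = O + W
(122*(-10))*x(g(-2, -1), 9) = (122*(-10))*(9 + 3) = -1220*12 = -14640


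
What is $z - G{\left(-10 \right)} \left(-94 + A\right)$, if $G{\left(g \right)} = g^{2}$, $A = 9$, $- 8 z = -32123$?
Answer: $\frac{100123}{8} \approx 12515.0$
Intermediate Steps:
$z = \frac{32123}{8}$ ($z = \left(- \frac{1}{8}\right) \left(-32123\right) = \frac{32123}{8} \approx 4015.4$)
$z - G{\left(-10 \right)} \left(-94 + A\right) = \frac{32123}{8} - \left(-10\right)^{2} \left(-94 + 9\right) = \frac{32123}{8} - 100 \left(-85\right) = \frac{32123}{8} - -8500 = \frac{32123}{8} + 8500 = \frac{100123}{8}$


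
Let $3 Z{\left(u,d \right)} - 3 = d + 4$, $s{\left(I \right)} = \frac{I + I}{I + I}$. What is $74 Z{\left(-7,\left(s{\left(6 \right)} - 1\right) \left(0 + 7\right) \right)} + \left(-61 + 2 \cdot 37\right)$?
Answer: $\frac{557}{3} \approx 185.67$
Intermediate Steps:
$s{\left(I \right)} = 1$ ($s{\left(I \right)} = \frac{2 I}{2 I} = 2 I \frac{1}{2 I} = 1$)
$Z{\left(u,d \right)} = \frac{7}{3} + \frac{d}{3}$ ($Z{\left(u,d \right)} = 1 + \frac{d + 4}{3} = 1 + \frac{4 + d}{3} = 1 + \left(\frac{4}{3} + \frac{d}{3}\right) = \frac{7}{3} + \frac{d}{3}$)
$74 Z{\left(-7,\left(s{\left(6 \right)} - 1\right) \left(0 + 7\right) \right)} + \left(-61 + 2 \cdot 37\right) = 74 \left(\frac{7}{3} + \frac{\left(1 - 1\right) \left(0 + 7\right)}{3}\right) + \left(-61 + 2 \cdot 37\right) = 74 \left(\frac{7}{3} + \frac{0 \cdot 7}{3}\right) + \left(-61 + 74\right) = 74 \left(\frac{7}{3} + \frac{1}{3} \cdot 0\right) + 13 = 74 \left(\frac{7}{3} + 0\right) + 13 = 74 \cdot \frac{7}{3} + 13 = \frac{518}{3} + 13 = \frac{557}{3}$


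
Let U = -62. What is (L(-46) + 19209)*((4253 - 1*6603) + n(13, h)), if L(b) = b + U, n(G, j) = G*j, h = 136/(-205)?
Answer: -9235677318/205 ≈ -4.5052e+7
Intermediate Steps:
h = -136/205 (h = 136*(-1/205) = -136/205 ≈ -0.66341)
L(b) = -62 + b (L(b) = b - 62 = -62 + b)
(L(-46) + 19209)*((4253 - 1*6603) + n(13, h)) = ((-62 - 46) + 19209)*((4253 - 1*6603) + 13*(-136/205)) = (-108 + 19209)*((4253 - 6603) - 1768/205) = 19101*(-2350 - 1768/205) = 19101*(-483518/205) = -9235677318/205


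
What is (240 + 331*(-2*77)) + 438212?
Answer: 387478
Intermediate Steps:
(240 + 331*(-2*77)) + 438212 = (240 + 331*(-154)) + 438212 = (240 - 50974) + 438212 = -50734 + 438212 = 387478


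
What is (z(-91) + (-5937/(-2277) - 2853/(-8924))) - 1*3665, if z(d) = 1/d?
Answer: -98139351781/26798772 ≈ -3662.1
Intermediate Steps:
(z(-91) + (-5937/(-2277) - 2853/(-8924))) - 1*3665 = (1/(-91) + (-5937/(-2277) - 2853/(-8924))) - 1*3665 = (-1/91 + (-5937*(-1/2277) - 2853*(-1/8924))) - 3665 = (-1/91 + (1979/759 + 2853/8924)) - 3665 = (-1/91 + 862001/294492) - 3665 = 78147599/26798772 - 3665 = -98139351781/26798772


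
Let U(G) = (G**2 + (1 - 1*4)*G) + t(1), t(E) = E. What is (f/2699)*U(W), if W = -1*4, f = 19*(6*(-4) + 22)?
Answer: -1102/2699 ≈ -0.40830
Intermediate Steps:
f = -38 (f = 19*(-24 + 22) = 19*(-2) = -38)
W = -4
U(G) = 1 + G**2 - 3*G (U(G) = (G**2 + (1 - 1*4)*G) + 1 = (G**2 + (1 - 4)*G) + 1 = (G**2 - 3*G) + 1 = 1 + G**2 - 3*G)
(f/2699)*U(W) = (-38/2699)*(1 + (-4)**2 - 3*(-4)) = (-38*1/2699)*(1 + 16 + 12) = -38/2699*29 = -1102/2699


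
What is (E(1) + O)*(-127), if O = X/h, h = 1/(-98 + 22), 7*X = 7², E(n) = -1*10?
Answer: 68834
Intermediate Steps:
E(n) = -10
X = 7 (X = (⅐)*7² = (⅐)*49 = 7)
h = -1/76 (h = 1/(-76) = -1/76 ≈ -0.013158)
O = -532 (O = 7/(-1/76) = 7*(-76) = -532)
(E(1) + O)*(-127) = (-10 - 532)*(-127) = -542*(-127) = 68834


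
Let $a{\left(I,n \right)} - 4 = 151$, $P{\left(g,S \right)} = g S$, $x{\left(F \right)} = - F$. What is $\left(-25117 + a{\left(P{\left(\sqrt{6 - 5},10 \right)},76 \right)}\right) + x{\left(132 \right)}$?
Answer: $-25094$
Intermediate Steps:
$P{\left(g,S \right)} = S g$
$a{\left(I,n \right)} = 155$ ($a{\left(I,n \right)} = 4 + 151 = 155$)
$\left(-25117 + a{\left(P{\left(\sqrt{6 - 5},10 \right)},76 \right)}\right) + x{\left(132 \right)} = \left(-25117 + 155\right) - 132 = -24962 - 132 = -25094$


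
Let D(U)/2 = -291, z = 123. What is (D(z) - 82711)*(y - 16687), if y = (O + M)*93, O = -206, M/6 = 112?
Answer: -2219841743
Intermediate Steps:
M = 672 (M = 6*112 = 672)
D(U) = -582 (D(U) = 2*(-291) = -582)
y = 43338 (y = (-206 + 672)*93 = 466*93 = 43338)
(D(z) - 82711)*(y - 16687) = (-582 - 82711)*(43338 - 16687) = -83293*26651 = -2219841743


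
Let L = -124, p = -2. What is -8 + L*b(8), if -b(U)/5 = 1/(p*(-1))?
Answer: 302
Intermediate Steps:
b(U) = -5/2 (b(U) = -5/((-2*(-1))) = -5/2)
-8 + L*b(8) = -8 - 124*(-5/2) = -8 + 310 = 302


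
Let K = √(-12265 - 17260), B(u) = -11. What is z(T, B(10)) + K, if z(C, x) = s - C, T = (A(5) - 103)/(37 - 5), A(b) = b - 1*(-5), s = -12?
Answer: -291/32 + 5*I*√1181 ≈ -9.0938 + 171.83*I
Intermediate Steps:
A(b) = 5 + b (A(b) = b + 5 = 5 + b)
T = -93/32 (T = ((5 + 5) - 103)/(37 - 5) = (10 - 103)/32 = -93*1/32 = -93/32 ≈ -2.9063)
z(C, x) = -12 - C
K = 5*I*√1181 (K = √(-29525) = 5*I*√1181 ≈ 171.83*I)
z(T, B(10)) + K = (-12 - 1*(-93/32)) + 5*I*√1181 = (-12 + 93/32) + 5*I*√1181 = -291/32 + 5*I*√1181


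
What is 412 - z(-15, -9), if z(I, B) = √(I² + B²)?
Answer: 412 - 3*√34 ≈ 394.51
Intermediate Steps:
z(I, B) = √(B² + I²)
412 - z(-15, -9) = 412 - √((-9)² + (-15)²) = 412 - √(81 + 225) = 412 - √306 = 412 - 3*√34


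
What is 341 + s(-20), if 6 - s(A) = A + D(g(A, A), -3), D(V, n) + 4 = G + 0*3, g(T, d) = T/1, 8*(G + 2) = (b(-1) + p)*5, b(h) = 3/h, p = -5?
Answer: 378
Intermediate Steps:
G = -7 (G = -2 + ((3/(-1) - 5)*5)/8 = -2 + ((3*(-1) - 5)*5)/8 = -2 + ((-3 - 5)*5)/8 = -2 + (-8*5)/8 = -2 + (⅛)*(-40) = -2 - 5 = -7)
g(T, d) = T (g(T, d) = T*1 = T)
D(V, n) = -11 (D(V, n) = -4 + (-7 + 0*3) = -4 + (-7 + 0) = -4 - 7 = -11)
s(A) = 17 - A (s(A) = 6 - (A - 11) = 6 - (-11 + A) = 6 + (11 - A) = 17 - A)
341 + s(-20) = 341 + (17 - 1*(-20)) = 341 + (17 + 20) = 341 + 37 = 378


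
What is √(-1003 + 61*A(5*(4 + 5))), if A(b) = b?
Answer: √1742 ≈ 41.737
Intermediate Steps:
√(-1003 + 61*A(5*(4 + 5))) = √(-1003 + 61*(5*(4 + 5))) = √(-1003 + 61*(5*9)) = √(-1003 + 61*45) = √(-1003 + 2745) = √1742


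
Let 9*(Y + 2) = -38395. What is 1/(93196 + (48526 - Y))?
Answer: 9/1313911 ≈ 6.8498e-6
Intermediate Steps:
Y = -38413/9 (Y = -2 + (⅑)*(-38395) = -2 - 38395/9 = -38413/9 ≈ -4268.1)
1/(93196 + (48526 - Y)) = 1/(93196 + (48526 - 1*(-38413/9))) = 1/(93196 + (48526 + 38413/9)) = 1/(93196 + 475147/9) = 1/(1313911/9) = 9/1313911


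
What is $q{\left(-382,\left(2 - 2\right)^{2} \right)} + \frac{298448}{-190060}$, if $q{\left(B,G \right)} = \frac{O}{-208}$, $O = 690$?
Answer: $- \frac{1857871}{380120} \approx -4.8876$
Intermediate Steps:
$q{\left(B,G \right)} = - \frac{345}{104}$ ($q{\left(B,G \right)} = \frac{690}{-208} = 690 \left(- \frac{1}{208}\right) = - \frac{345}{104}$)
$q{\left(-382,\left(2 - 2\right)^{2} \right)} + \frac{298448}{-190060} = - \frac{345}{104} + \frac{298448}{-190060} = - \frac{345}{104} + 298448 \left(- \frac{1}{190060}\right) = - \frac{345}{104} - \frac{74612}{47515} = - \frac{1857871}{380120}$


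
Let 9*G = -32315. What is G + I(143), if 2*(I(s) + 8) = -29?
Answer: -65035/18 ≈ -3613.1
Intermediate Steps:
G = -32315/9 (G = (⅑)*(-32315) = -32315/9 ≈ -3590.6)
I(s) = -45/2 (I(s) = -8 + (½)*(-29) = -8 - 29/2 = -45/2)
G + I(143) = -32315/9 - 45/2 = -65035/18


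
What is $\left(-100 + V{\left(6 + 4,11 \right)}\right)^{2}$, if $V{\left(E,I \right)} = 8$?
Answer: $8464$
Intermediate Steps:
$\left(-100 + V{\left(6 + 4,11 \right)}\right)^{2} = \left(-100 + 8\right)^{2} = \left(-92\right)^{2} = 8464$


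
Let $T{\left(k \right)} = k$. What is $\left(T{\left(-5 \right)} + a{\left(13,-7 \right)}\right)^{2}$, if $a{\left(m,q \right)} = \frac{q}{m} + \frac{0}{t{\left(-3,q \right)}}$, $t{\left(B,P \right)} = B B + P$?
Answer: $\frac{5184}{169} \approx 30.675$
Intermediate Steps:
$t{\left(B,P \right)} = P + B^{2}$ ($t{\left(B,P \right)} = B^{2} + P = P + B^{2}$)
$a{\left(m,q \right)} = \frac{q}{m}$ ($a{\left(m,q \right)} = \frac{q}{m} + \frac{0}{q + \left(-3\right)^{2}} = \frac{q}{m} + \frac{0}{q + 9} = \frac{q}{m} + \frac{0}{9 + q} = \frac{q}{m} + 0 = \frac{q}{m}$)
$\left(T{\left(-5 \right)} + a{\left(13,-7 \right)}\right)^{2} = \left(-5 - \frac{7}{13}\right)^{2} = \left(- \frac{72}{13}\right)^{2} = \frac{5184}{169}$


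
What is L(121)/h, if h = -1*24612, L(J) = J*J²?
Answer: -1771561/24612 ≈ -71.980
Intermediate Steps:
L(J) = J³
h = -24612
L(121)/h = 121³/(-24612) = 1771561*(-1/24612) = -1771561/24612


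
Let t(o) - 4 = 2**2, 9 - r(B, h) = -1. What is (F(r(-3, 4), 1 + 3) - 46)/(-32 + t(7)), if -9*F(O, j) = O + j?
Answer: 107/54 ≈ 1.9815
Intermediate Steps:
r(B, h) = 10 (r(B, h) = 9 - 1*(-1) = 9 + 1 = 10)
t(o) = 8 (t(o) = 4 + 2**2 = 4 + 4 = 8)
F(O, j) = -O/9 - j/9 (F(O, j) = -(O + j)/9 = -O/9 - j/9)
(F(r(-3, 4), 1 + 3) - 46)/(-32 + t(7)) = ((-1/9*10 - (1 + 3)/9) - 46)/(-32 + 8) = ((-10/9 - 1/9*4) - 46)/(-24) = ((-10/9 - 4/9) - 46)*(-1/24) = (-14/9 - 46)*(-1/24) = -428/9*(-1/24) = 107/54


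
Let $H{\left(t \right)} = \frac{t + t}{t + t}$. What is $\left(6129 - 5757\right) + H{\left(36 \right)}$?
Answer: $373$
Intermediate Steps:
$H{\left(t \right)} = 1$ ($H{\left(t \right)} = \frac{2 t}{2 t} = 2 t \frac{1}{2 t} = 1$)
$\left(6129 - 5757\right) + H{\left(36 \right)} = \left(6129 - 5757\right) + 1 = 372 + 1 = 373$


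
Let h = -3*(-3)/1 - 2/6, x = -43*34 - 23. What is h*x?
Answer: -12870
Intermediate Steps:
x = -1485 (x = -1462 - 23 = -1485)
h = 26/3 (h = 9*1 - 2*1/6 = 9 - 1/3 = 26/3 ≈ 8.6667)
h*x = (26/3)*(-1485) = -12870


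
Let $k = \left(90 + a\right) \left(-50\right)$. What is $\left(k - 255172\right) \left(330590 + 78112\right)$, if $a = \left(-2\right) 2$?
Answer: $-106046725344$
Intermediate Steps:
$a = -4$
$k = -4300$ ($k = \left(90 - 4\right) \left(-50\right) = 86 \left(-50\right) = -4300$)
$\left(k - 255172\right) \left(330590 + 78112\right) = \left(-4300 - 255172\right) \left(330590 + 78112\right) = \left(-259472\right) 408702 = -106046725344$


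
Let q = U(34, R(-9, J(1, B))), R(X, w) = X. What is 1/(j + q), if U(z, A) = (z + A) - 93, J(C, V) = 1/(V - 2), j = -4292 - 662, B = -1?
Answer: -1/5022 ≈ -0.00019912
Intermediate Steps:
j = -4954
J(C, V) = 1/(-2 + V)
U(z, A) = -93 + A + z (U(z, A) = (A + z) - 93 = -93 + A + z)
q = -68 (q = -93 - 9 + 34 = -68)
1/(j + q) = 1/(-4954 - 68) = 1/(-5022) = -1/5022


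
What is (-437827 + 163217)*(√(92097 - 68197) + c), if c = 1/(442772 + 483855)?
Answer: -274610/926627 - 2746100*√239 ≈ -4.2454e+7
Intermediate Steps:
c = 1/926627 ≈ 1.0792e-6
(-437827 + 163217)*(√(92097 - 68197) + c) = (-437827 + 163217)*(√(92097 - 68197) + 1/926627) = -274610*(√23900 + 1/926627) = -274610*(10*√239 + 1/926627) = -274610*(1/926627 + 10*√239) = -274610/926627 - 2746100*√239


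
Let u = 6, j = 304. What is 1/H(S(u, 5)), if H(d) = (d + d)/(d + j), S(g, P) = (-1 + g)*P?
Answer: 329/50 ≈ 6.5800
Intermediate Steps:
S(g, P) = P*(-1 + g)
H(d) = 2*d/(304 + d) (H(d) = (d + d)/(d + 304) = (2*d)/(304 + d) = 2*d/(304 + d))
1/H(S(u, 5)) = 1/(2*(5*(-1 + 6))/(304 + 5*(-1 + 6))) = 1/(2*(5*5)/(304 + 5*5)) = 1/(2*25/(304 + 25)) = 1/(2*25/329) = 1/(2*25*(1/329)) = 1/(50/329) = 329/50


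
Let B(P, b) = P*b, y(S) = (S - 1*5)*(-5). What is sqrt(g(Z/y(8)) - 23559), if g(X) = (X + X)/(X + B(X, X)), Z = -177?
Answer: I*sqrt(1507766)/8 ≈ 153.49*I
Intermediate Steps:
y(S) = 25 - 5*S (y(S) = (S - 5)*(-5) = (-5 + S)*(-5) = 25 - 5*S)
g(X) = 2*X/(X + X**2) (g(X) = (X + X)/(X + X*X) = (2*X)/(X + X**2) = 2*X/(X + X**2))
sqrt(g(Z/y(8)) - 23559) = sqrt(2/(1 - 177/(25 - 5*8)) - 23559) = sqrt(2/(1 - 177/(25 - 40)) - 23559) = sqrt(2/(1 - 177/(-15)) - 23559) = sqrt(2/(1 - 177*(-1/15)) - 23559) = sqrt(2/(1 + 59/5) - 23559) = sqrt(2/(64/5) - 23559) = sqrt(2*(5/64) - 23559) = sqrt(5/32 - 23559) = sqrt(-753883/32) = I*sqrt(1507766)/8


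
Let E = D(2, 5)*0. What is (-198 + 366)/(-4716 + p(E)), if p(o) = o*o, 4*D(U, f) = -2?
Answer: -14/393 ≈ -0.035623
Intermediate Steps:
D(U, f) = -½ (D(U, f) = (¼)*(-2) = -½)
E = 0 (E = -½*0 = 0)
p(o) = o²
(-198 + 366)/(-4716 + p(E)) = (-198 + 366)/(-4716 + 0²) = 168/(-4716 + 0) = 168/(-4716) = 168*(-1/4716) = -14/393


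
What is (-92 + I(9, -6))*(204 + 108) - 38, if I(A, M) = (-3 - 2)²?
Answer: -20942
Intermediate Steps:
I(A, M) = 25 (I(A, M) = (-5)² = 25)
(-92 + I(9, -6))*(204 + 108) - 38 = (-92 + 25)*(204 + 108) - 38 = -67*312 - 38 = -20904 - 38 = -20942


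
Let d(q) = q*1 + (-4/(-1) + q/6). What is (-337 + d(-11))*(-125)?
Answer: 259375/6 ≈ 43229.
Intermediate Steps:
d(q) = 4 + 7*q/6 (d(q) = q + (-4*(-1) + q*(⅙)) = q + (4 + q/6) = 4 + 7*q/6)
(-337 + d(-11))*(-125) = (-337 + (4 + (7/6)*(-11)))*(-125) = (-337 + (4 - 77/6))*(-125) = (-337 - 53/6)*(-125) = -2075/6*(-125) = 259375/6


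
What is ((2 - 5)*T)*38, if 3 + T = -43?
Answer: 5244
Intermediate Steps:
T = -46 (T = -3 - 43 = -46)
((2 - 5)*T)*38 = ((2 - 5)*(-46))*38 = -3*(-46)*38 = 138*38 = 5244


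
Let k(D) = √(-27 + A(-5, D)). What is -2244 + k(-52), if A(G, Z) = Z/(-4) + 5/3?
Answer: -2244 + I*√111/3 ≈ -2244.0 + 3.5119*I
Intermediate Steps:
A(G, Z) = 5/3 - Z/4 (A(G, Z) = Z*(-¼) + 5*(⅓) = -Z/4 + 5/3 = 5/3 - Z/4)
k(D) = √(-76/3 - D/4) (k(D) = √(-27 + (5/3 - D/4)) = √(-76/3 - D/4))
-2244 + k(-52) = -2244 + √(-912 - 9*(-52))/6 = -2244 + √(-912 + 468)/6 = -2244 + √(-444)/6 = -2244 + (2*I*√111)/6 = -2244 + I*√111/3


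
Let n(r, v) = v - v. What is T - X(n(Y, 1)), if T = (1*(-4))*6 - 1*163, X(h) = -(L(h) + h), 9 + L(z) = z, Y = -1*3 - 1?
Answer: -196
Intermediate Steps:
Y = -4 (Y = -3 - 1 = -4)
n(r, v) = 0
L(z) = -9 + z
X(h) = 9 - 2*h (X(h) = -((-9 + h) + h) = -(-9 + 2*h) = 9 - 2*h)
T = -187 (T = -4*6 - 163 = -24 - 163 = -187)
T - X(n(Y, 1)) = -187 - (9 - 2*0) = -187 - (9 + 0) = -187 - 1*9 = -187 - 9 = -196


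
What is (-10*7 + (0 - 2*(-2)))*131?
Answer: -8646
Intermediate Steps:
(-10*7 + (0 - 2*(-2)))*131 = (-70 + (0 + 4))*131 = (-70 + 4)*131 = -66*131 = -8646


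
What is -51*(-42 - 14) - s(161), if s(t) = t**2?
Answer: -23065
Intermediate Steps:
-51*(-42 - 14) - s(161) = -51*(-42 - 14) - 1*161**2 = -51*(-56) - 1*25921 = 2856 - 25921 = -23065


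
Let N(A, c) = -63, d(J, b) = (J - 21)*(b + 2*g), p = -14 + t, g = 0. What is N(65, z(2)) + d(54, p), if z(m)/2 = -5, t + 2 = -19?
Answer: -1218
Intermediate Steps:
t = -21 (t = -2 - 19 = -21)
z(m) = -10 (z(m) = 2*(-5) = -10)
p = -35 (p = -14 - 21 = -35)
d(J, b) = b*(-21 + J) (d(J, b) = (J - 21)*(b + 2*0) = (-21 + J)*(b + 0) = (-21 + J)*b = b*(-21 + J))
N(65, z(2)) + d(54, p) = -63 - 35*(-21 + 54) = -63 - 35*33 = -63 - 1155 = -1218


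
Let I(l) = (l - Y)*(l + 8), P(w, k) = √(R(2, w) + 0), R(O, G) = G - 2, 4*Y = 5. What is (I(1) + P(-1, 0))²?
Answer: 33/16 - 9*I*√3/2 ≈ 2.0625 - 7.7942*I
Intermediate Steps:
Y = 5/4 (Y = (¼)*5 = 5/4 ≈ 1.2500)
R(O, G) = -2 + G
P(w, k) = √(-2 + w) (P(w, k) = √((-2 + w) + 0) = √(-2 + w))
I(l) = (8 + l)*(-5/4 + l) (I(l) = (l - 1*5/4)*(l + 8) = (l - 5/4)*(8 + l) = (-5/4 + l)*(8 + l) = (8 + l)*(-5/4 + l))
(I(1) + P(-1, 0))² = ((-10 + 1² + (27/4)*1) + √(-2 - 1))² = ((-10 + 1 + 27/4) + √(-3))² = (-9/4 + I*√3)²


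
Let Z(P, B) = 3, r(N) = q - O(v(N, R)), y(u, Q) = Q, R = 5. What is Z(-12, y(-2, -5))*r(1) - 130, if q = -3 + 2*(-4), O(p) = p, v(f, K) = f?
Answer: -166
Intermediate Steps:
q = -11 (q = -3 - 8 = -11)
r(N) = -11 - N
Z(-12, y(-2, -5))*r(1) - 130 = 3*(-11 - 1*1) - 130 = 3*(-11 - 1) - 130 = 3*(-12) - 130 = -36 - 130 = -166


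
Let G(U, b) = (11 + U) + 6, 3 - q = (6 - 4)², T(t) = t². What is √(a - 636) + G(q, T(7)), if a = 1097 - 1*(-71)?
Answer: 16 + 2*√133 ≈ 39.065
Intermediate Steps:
a = 1168 (a = 1097 + 71 = 1168)
q = -1 (q = 3 - (6 - 4)² = 3 - 1*2² = 3 - 1*4 = 3 - 4 = -1)
G(U, b) = 17 + U
√(a - 636) + G(q, T(7)) = √(1168 - 636) + (17 - 1) = √532 + 16 = 2*√133 + 16 = 16 + 2*√133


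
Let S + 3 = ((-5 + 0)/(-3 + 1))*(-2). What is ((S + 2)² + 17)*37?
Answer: 1961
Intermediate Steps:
S = -8 (S = -3 + ((-5 + 0)/(-3 + 1))*(-2) = -3 - 5/(-2)*(-2) = -3 - 5*(-½)*(-2) = -3 + (5/2)*(-2) = -3 - 5 = -8)
((S + 2)² + 17)*37 = ((-8 + 2)² + 17)*37 = ((-6)² + 17)*37 = (36 + 17)*37 = 53*37 = 1961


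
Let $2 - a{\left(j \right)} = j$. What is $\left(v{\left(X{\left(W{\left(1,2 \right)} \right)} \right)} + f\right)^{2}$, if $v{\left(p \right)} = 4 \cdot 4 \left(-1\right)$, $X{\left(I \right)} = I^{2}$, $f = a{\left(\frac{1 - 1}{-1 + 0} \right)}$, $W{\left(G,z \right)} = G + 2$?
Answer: $196$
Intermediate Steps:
$W{\left(G,z \right)} = 2 + G$
$a{\left(j \right)} = 2 - j$
$f = 2$ ($f = 2 - \frac{1 - 1}{-1 + 0} = 2 - \frac{0}{-1} = 2 - 0 \left(-1\right) = 2 - 0 = 2 + 0 = 2$)
$v{\left(p \right)} = -16$ ($v{\left(p \right)} = 16 \left(-1\right) = -16$)
$\left(v{\left(X{\left(W{\left(1,2 \right)} \right)} \right)} + f\right)^{2} = \left(-16 + 2\right)^{2} = \left(-14\right)^{2} = 196$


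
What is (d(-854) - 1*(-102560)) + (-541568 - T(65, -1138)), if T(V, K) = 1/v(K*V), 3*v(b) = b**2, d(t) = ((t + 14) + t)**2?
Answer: 13299329127245197/5471560900 ≈ 2.4306e+6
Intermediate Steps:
d(t) = (14 + 2*t)**2 (d(t) = ((14 + t) + t)**2 = (14 + 2*t)**2)
v(b) = b**2/3
T(V, K) = 3/(K**2*V**2) (T(V, K) = 1/((K*V)**2/3) = 1/((K**2*V**2)/3) = 1/(K**2*V**2/3) = 3/(K**2*V**2))
(d(-854) - 1*(-102560)) + (-541568 - T(65, -1138)) = (4*(7 - 854)**2 - 1*(-102560)) + (-541568 - 3/((-1138)**2*65**2)) = (4*(-847)**2 + 102560) + (-541568 - 3/(1295044*4225)) = (4*717409 + 102560) + (-541568 - 1*3/5471560900) = (2869636 + 102560) + (-541568 - 3/5471560900) = 2972196 - 2963222293491203/5471560900 = 13299329127245197/5471560900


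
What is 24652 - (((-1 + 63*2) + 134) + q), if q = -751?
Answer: 25144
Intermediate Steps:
24652 - (((-1 + 63*2) + 134) + q) = 24652 - (((-1 + 63*2) + 134) - 751) = 24652 - (((-1 + 126) + 134) - 751) = 24652 - ((125 + 134) - 751) = 24652 - (259 - 751) = 24652 - 1*(-492) = 24652 + 492 = 25144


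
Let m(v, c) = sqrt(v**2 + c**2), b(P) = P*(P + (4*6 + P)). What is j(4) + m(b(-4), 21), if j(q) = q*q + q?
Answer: 20 + sqrt(4537) ≈ 87.357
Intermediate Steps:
j(q) = q + q**2 (j(q) = q**2 + q = q + q**2)
b(P) = P*(24 + 2*P) (b(P) = P*(P + (24 + P)) = P*(24 + 2*P))
m(v, c) = sqrt(c**2 + v**2)
j(4) + m(b(-4), 21) = 4*(1 + 4) + sqrt(21**2 + (2*(-4)*(12 - 4))**2) = 4*5 + sqrt(441 + (2*(-4)*8)**2) = 20 + sqrt(441 + (-64)**2) = 20 + sqrt(441 + 4096) = 20 + sqrt(4537)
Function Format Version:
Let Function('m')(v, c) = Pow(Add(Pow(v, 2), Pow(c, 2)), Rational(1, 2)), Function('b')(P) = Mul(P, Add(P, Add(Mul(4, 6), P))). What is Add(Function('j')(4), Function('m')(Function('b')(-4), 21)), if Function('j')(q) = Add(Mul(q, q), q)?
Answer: Add(20, Pow(4537, Rational(1, 2))) ≈ 87.357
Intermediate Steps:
Function('j')(q) = Add(q, Pow(q, 2)) (Function('j')(q) = Add(Pow(q, 2), q) = Add(q, Pow(q, 2)))
Function('b')(P) = Mul(P, Add(24, Mul(2, P))) (Function('b')(P) = Mul(P, Add(P, Add(24, P))) = Mul(P, Add(24, Mul(2, P))))
Function('m')(v, c) = Pow(Add(Pow(c, 2), Pow(v, 2)), Rational(1, 2))
Add(Function('j')(4), Function('m')(Function('b')(-4), 21)) = Add(Mul(4, Add(1, 4)), Pow(Add(Pow(21, 2), Pow(Mul(2, -4, Add(12, -4)), 2)), Rational(1, 2))) = Add(Mul(4, 5), Pow(Add(441, Pow(Mul(2, -4, 8), 2)), Rational(1, 2))) = Add(20, Pow(Add(441, Pow(-64, 2)), Rational(1, 2))) = Add(20, Pow(Add(441, 4096), Rational(1, 2))) = Add(20, Pow(4537, Rational(1, 2)))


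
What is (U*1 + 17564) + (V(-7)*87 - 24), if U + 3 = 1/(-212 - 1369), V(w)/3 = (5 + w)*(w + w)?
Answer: 39279944/1581 ≈ 24845.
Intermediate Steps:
V(w) = 6*w*(5 + w) (V(w) = 3*((5 + w)*(w + w)) = 3*((5 + w)*(2*w)) = 3*(2*w*(5 + w)) = 6*w*(5 + w))
U = -4744/1581 (U = -3 + 1/(-212 - 1369) = -3 + 1/(-1581) = -3 - 1/1581 = -4744/1581 ≈ -3.0006)
(U*1 + 17564) + (V(-7)*87 - 24) = (-4744/1581*1 + 17564) + ((6*(-7)*(5 - 7))*87 - 24) = (-4744/1581 + 17564) + ((6*(-7)*(-2))*87 - 24) = 27763940/1581 + (84*87 - 24) = 27763940/1581 + (7308 - 24) = 27763940/1581 + 7284 = 39279944/1581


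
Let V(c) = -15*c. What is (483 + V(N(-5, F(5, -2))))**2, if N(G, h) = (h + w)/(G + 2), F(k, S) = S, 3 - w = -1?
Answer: 243049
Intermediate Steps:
w = 4 (w = 3 - 1*(-1) = 3 + 1 = 4)
N(G, h) = (4 + h)/(2 + G) (N(G, h) = (h + 4)/(G + 2) = (4 + h)/(2 + G))
(483 + V(N(-5, F(5, -2))))**2 = (483 - 15*(4 - 2)/(2 - 5))**2 = (483 - 15*2/(-3))**2 = (483 - (-5)*2)**2 = (483 - 15*(-2/3))**2 = (483 + 10)**2 = 493**2 = 243049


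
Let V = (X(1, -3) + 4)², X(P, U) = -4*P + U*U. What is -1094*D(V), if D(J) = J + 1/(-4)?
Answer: -176681/2 ≈ -88341.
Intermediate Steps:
X(P, U) = U² - 4*P (X(P, U) = -4*P + U² = U² - 4*P)
V = 81 (V = (((-3)² - 4*1) + 4)² = ((9 - 4) + 4)² = (5 + 4)² = 9² = 81)
D(J) = -¼ + J (D(J) = J - ¼ = -¼ + J)
-1094*D(V) = -1094*(-¼ + 81) = -1094*323/4 = -176681/2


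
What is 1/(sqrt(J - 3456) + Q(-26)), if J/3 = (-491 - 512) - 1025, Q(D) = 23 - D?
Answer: 49/11941 - 6*I*sqrt(265)/11941 ≈ 0.0041035 - 0.0081796*I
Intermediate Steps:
J = -6084 (J = 3*((-491 - 512) - 1025) = 3*(-1003 - 1025) = 3*(-2028) = -6084)
1/(sqrt(J - 3456) + Q(-26)) = 1/(sqrt(-6084 - 3456) + (23 - 1*(-26))) = 1/(sqrt(-9540) + (23 + 26)) = 1/(6*I*sqrt(265) + 49) = 1/(49 + 6*I*sqrt(265))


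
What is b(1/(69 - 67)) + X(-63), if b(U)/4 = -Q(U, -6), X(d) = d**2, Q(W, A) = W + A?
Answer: 3991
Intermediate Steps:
Q(W, A) = A + W
b(U) = 24 - 4*U (b(U) = 4*(-(-6 + U)) = 4*(6 - U) = 24 - 4*U)
b(1/(69 - 67)) + X(-63) = (24 - 4/(69 - 67)) + (-63)**2 = (24 - 4/2) + 3969 = (24 - 4*1/2) + 3969 = (24 - 2) + 3969 = 22 + 3969 = 3991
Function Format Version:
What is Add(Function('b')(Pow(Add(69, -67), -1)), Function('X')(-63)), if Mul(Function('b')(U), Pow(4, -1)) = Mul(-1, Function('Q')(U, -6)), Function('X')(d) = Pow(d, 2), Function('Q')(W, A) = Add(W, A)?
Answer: 3991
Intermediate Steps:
Function('Q')(W, A) = Add(A, W)
Function('b')(U) = Add(24, Mul(-4, U)) (Function('b')(U) = Mul(4, Mul(-1, Add(-6, U))) = Mul(4, Add(6, Mul(-1, U))) = Add(24, Mul(-4, U)))
Add(Function('b')(Pow(Add(69, -67), -1)), Function('X')(-63)) = Add(Add(24, Mul(-4, Pow(Add(69, -67), -1))), Pow(-63, 2)) = Add(Add(24, Mul(-4, Pow(2, -1))), 3969) = Add(Add(24, Mul(-4, Rational(1, 2))), 3969) = Add(Add(24, -2), 3969) = Add(22, 3969) = 3991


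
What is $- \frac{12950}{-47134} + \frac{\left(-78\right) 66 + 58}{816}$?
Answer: $- \frac{57336215}{9615336} \approx -5.963$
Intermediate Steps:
$- \frac{12950}{-47134} + \frac{\left(-78\right) 66 + 58}{816} = \left(-12950\right) \left(- \frac{1}{47134}\right) + \left(-5148 + 58\right) \frac{1}{816} = \frac{6475}{23567} - \frac{2545}{408} = - \frac{57336215}{9615336}$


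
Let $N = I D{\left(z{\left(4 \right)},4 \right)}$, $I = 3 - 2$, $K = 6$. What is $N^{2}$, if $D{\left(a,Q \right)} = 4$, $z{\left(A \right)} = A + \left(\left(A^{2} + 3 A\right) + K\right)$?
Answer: $16$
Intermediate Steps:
$I = 1$ ($I = 3 - 2 = 1$)
$z{\left(A \right)} = 6 + A^{2} + 4 A$ ($z{\left(A \right)} = A + \left(\left(A^{2} + 3 A\right) + 6\right) = A + \left(6 + A^{2} + 3 A\right) = 6 + A^{2} + 4 A$)
$N = 4$ ($N = 1 \cdot 4 = 4$)
$N^{2} = 4^{2} = 16$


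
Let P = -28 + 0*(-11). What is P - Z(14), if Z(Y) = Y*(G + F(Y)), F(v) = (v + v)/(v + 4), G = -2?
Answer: -196/9 ≈ -21.778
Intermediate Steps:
F(v) = 2*v/(4 + v) (F(v) = (2*v)/(4 + v) = 2*v/(4 + v))
P = -28 (P = -28 + 0 = -28)
Z(Y) = Y*(-2 + 2*Y/(4 + Y))
P - Z(14) = -28 - (-8)*14/(4 + 14) = -28 - (-8)*14/18 = -28 - 1*(-56/9) = -28 + 56/9 = -196/9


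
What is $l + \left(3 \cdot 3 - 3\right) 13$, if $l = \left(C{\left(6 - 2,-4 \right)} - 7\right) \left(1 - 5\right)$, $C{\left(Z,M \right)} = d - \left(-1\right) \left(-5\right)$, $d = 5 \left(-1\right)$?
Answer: $146$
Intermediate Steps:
$d = -5$
$C{\left(Z,M \right)} = -10$ ($C{\left(Z,M \right)} = -5 - \left(-1\right) \left(-5\right) = -5 - 5 = -10$)
$l = 68$ ($l = \left(-10 - 7\right) \left(1 - 5\right) = \left(-17\right) \left(-4\right) = 68$)
$l + \left(3 \cdot 3 - 3\right) 13 = 68 + \left(3 \cdot 3 - 3\right) 13 = 68 + \left(9 - 3\right) 13 = 68 + 6 \cdot 13 = 68 + 78 = 146$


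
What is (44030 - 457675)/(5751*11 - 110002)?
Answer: 413645/46741 ≈ 8.8497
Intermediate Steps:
(44030 - 457675)/(5751*11 - 110002) = -413645/(63261 - 110002) = -413645/(-46741) = -413645*(-1/46741) = 413645/46741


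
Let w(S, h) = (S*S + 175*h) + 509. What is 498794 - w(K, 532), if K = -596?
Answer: 49969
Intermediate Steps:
w(S, h) = 509 + S² + 175*h (w(S, h) = (S² + 175*h) + 509 = 509 + S² + 175*h)
498794 - w(K, 532) = 498794 - (509 + (-596)² + 175*532) = 498794 - (509 + 355216 + 93100) = 498794 - 1*448825 = 498794 - 448825 = 49969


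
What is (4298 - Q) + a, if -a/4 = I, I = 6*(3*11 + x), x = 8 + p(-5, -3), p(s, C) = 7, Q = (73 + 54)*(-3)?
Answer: 3527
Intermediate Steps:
Q = -381 (Q = 127*(-3) = -381)
x = 15 (x = 8 + 7 = 15)
I = 288 (I = 6*(3*11 + 15) = 6*(33 + 15) = 6*48 = 288)
a = -1152 (a = -4*288 = -1152)
(4298 - Q) + a = (4298 - 1*(-381)) - 1152 = (4298 + 381) - 1152 = 4679 - 1152 = 3527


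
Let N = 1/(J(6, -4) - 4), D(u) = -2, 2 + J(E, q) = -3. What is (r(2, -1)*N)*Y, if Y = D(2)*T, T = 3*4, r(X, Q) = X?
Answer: 16/3 ≈ 5.3333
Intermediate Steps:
J(E, q) = -5 (J(E, q) = -2 - 3 = -5)
T = 12
N = -⅑ (N = 1/(-5 - 4) = 1/(-9) = -⅑ ≈ -0.11111)
Y = -24 (Y = -2*12 = -24)
(r(2, -1)*N)*Y = (2*(-⅑))*(-24) = -2/9*(-24) = 16/3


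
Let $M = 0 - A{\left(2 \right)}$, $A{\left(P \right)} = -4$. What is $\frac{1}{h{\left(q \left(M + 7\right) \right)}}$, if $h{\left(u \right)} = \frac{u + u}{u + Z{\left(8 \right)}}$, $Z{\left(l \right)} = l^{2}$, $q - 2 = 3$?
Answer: $\frac{119}{110} \approx 1.0818$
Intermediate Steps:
$q = 5$ ($q = 2 + 3 = 5$)
$M = 4$ ($M = 0 - -4 = 0 + 4 = 4$)
$h{\left(u \right)} = \frac{2 u}{64 + u}$ ($h{\left(u \right)} = \frac{u + u}{u + 8^{2}} = \frac{2 u}{u + 64} = \frac{2 u}{64 + u}$)
$\frac{1}{h{\left(q \left(M + 7\right) \right)}} = \frac{1}{2 \cdot 5 \left(4 + 7\right) \frac{1}{64 + 5 \left(4 + 7\right)}} = \frac{1}{2 \cdot 5 \cdot 11 \frac{1}{64 + 5 \cdot 11}} = \frac{1}{2 \cdot 55 \frac{1}{64 + 55}} = \frac{1}{2 \cdot 55 \cdot \frac{1}{119}} = \frac{1}{\frac{110}{119}} = \frac{119}{110}$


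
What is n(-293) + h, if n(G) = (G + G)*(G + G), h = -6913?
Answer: 336483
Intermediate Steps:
n(G) = 4*G² (n(G) = (2*G)*(2*G) = 4*G²)
n(-293) + h = 4*(-293)² - 6913 = 4*85849 - 6913 = 343396 - 6913 = 336483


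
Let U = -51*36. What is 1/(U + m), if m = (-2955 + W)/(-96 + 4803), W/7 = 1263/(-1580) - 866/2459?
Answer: -18287730540/33587785414519 ≈ -0.00054448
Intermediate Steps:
W = -31317979/3885220 (W = 7*(1263/(-1580) - 866/2459) = 7*(1263*(-1/1580) - 866*1/2459) = 7*(-1263/1580 - 866/2459) = 7*(-4473997/3885220) = -31317979/3885220 ≈ -8.0608)
U = -1836
m = -11512143079/18287730540 (m = (-2955 - 31317979/3885220)/(-96 + 4803) = -11512143079/3885220/4707 = -11512143079/3885220*1/4707 = -11512143079/18287730540 ≈ -0.62950)
1/(U + m) = 1/(-1836 - 11512143079/18287730540) = 1/(-33587785414519/18287730540) = -18287730540/33587785414519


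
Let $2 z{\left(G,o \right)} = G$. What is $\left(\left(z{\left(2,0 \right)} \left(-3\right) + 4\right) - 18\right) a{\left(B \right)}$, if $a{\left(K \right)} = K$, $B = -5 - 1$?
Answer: $102$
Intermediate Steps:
$z{\left(G,o \right)} = \frac{G}{2}$
$B = -6$
$\left(\left(z{\left(2,0 \right)} \left(-3\right) + 4\right) - 18\right) a{\left(B \right)} = \left(\left(\frac{1}{2} \cdot 2 \left(-3\right) + 4\right) - 18\right) \left(-6\right) = \left(\left(1 \left(-3\right) + 4\right) - 18\right) \left(-6\right) = \left(\left(-3 + 4\right) - 18\right) \left(-6\right) = \left(1 - 18\right) \left(-6\right) = \left(-17\right) \left(-6\right) = 102$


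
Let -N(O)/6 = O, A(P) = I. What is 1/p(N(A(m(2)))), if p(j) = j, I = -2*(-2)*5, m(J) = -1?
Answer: -1/120 ≈ -0.0083333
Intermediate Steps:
I = 20 (I = 4*5 = 20)
A(P) = 20
N(O) = -6*O
1/p(N(A(m(2)))) = 1/(-6*20) = 1/(-120) = -1/120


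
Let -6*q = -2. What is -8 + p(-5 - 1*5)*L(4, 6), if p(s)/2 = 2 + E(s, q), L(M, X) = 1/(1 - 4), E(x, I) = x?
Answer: -8/3 ≈ -2.6667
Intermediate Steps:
q = 1/3 (q = -1/6*(-2) = 1/3 ≈ 0.33333)
L(M, X) = -1/3 (L(M, X) = 1/(-3) = -1/3)
p(s) = 4 + 2*s (p(s) = 2*(2 + s) = 4 + 2*s)
-8 + p(-5 - 1*5)*L(4, 6) = -8 + (4 + 2*(-5 - 1*5))*(-1/3) = -8 + (4 + 2*(-5 - 5))*(-1/3) = -8 + (4 + 2*(-10))*(-1/3) = -8 + (4 - 20)*(-1/3) = -8 - 16*(-1/3) = -8 + 16/3 = -8/3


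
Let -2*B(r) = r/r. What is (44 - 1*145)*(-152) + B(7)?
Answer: 30703/2 ≈ 15352.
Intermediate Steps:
B(r) = -½ (B(r) = -r/(2*r) = -½*1 = -½)
(44 - 1*145)*(-152) + B(7) = (44 - 1*145)*(-152) - ½ = (44 - 145)*(-152) - ½ = -101*(-152) - ½ = 15352 - ½ = 30703/2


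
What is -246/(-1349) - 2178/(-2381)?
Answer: 3523848/3211969 ≈ 1.0971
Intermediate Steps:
-246/(-1349) - 2178/(-2381) = -246*(-1/1349) - 2178*(-1/2381) = 246/1349 + 2178/2381 = 3523848/3211969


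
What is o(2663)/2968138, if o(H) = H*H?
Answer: 7091569/2968138 ≈ 2.3892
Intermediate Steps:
o(H) = H²
o(2663)/2968138 = 2663²/2968138 = 7091569*(1/2968138) = 7091569/2968138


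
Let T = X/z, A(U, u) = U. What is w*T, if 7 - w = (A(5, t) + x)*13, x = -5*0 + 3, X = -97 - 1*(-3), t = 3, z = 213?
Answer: 9118/213 ≈ 42.807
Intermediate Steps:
X = -94 (X = -97 + 3 = -94)
x = 3 (x = 0 + 3 = 3)
w = -97 (w = 7 - (5 + 3)*13 = 7 - 8*13 = 7 - 1*104 = 7 - 104 = -97)
T = -94/213 ≈ -0.44131
w*T = -97*(-94/213) = 9118/213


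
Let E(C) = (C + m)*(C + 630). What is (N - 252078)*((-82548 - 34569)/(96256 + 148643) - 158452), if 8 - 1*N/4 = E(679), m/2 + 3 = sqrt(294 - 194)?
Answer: 16731764614128690/27211 ≈ 6.1489e+11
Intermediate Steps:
m = 14 (m = -6 + 2*sqrt(294 - 194) = -6 + 2*sqrt(100) = -6 + 2*10 = -6 + 20 = 14)
E(C) = (14 + C)*(630 + C) (E(C) = (C + 14)*(C + 630) = (14 + C)*(630 + C))
N = -3628516 (N = 32 - 4*(8820 + 679**2 + 644*679) = 32 - 4*(8820 + 461041 + 437276) = 32 - 4*907137 = 32 - 3628548 = -3628516)
(N - 252078)*((-82548 - 34569)/(96256 + 148643) - 158452) = (-3628516 - 252078)*((-82548 - 34569)/(96256 + 148643) - 158452) = -3880594*(-117117/244899 - 158452) = -3880594*(-117117*1/244899 - 158452) = -3880594*(-13013/27211 - 158452) = -3880594*(-4311650385/27211) = 16731764614128690/27211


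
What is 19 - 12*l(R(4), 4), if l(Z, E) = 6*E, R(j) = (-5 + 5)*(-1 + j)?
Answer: -269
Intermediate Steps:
R(j) = 0 (R(j) = 0*(-1 + j) = 0)
19 - 12*l(R(4), 4) = 19 - 72*4 = 19 - 12*24 = 19 - 288 = -269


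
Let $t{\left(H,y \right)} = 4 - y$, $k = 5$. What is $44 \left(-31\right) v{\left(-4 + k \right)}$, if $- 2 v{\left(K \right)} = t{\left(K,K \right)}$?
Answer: $2046$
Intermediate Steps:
$v{\left(K \right)} = -2 + \frac{K}{2}$ ($v{\left(K \right)} = - \frac{4 - K}{2} = -2 + \frac{K}{2}$)
$44 \left(-31\right) v{\left(-4 + k \right)} = 44 \left(-31\right) \left(-2 + \frac{-4 + 5}{2}\right) = - 1364 \left(-2 + \frac{1}{2} \cdot 1\right) = - 1364 \left(-2 + \frac{1}{2}\right) = \left(-1364\right) \left(- \frac{3}{2}\right) = 2046$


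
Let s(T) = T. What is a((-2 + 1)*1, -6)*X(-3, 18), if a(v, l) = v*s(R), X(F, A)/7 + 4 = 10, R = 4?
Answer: -168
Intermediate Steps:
X(F, A) = 42 (X(F, A) = -28 + 7*10 = -28 + 70 = 42)
a(v, l) = 4*v (a(v, l) = v*4 = 4*v)
a((-2 + 1)*1, -6)*X(-3, 18) = (4*((-2 + 1)*1))*42 = (4*(-1*1))*42 = (4*(-1))*42 = -4*42 = -168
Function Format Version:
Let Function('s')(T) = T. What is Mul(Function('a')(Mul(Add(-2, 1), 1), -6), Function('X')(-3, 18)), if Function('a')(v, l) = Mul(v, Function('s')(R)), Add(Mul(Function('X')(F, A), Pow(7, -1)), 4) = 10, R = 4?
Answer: -168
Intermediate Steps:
Function('X')(F, A) = 42 (Function('X')(F, A) = Add(-28, Mul(7, 10)) = Add(-28, 70) = 42)
Function('a')(v, l) = Mul(4, v) (Function('a')(v, l) = Mul(v, 4) = Mul(4, v))
Mul(Function('a')(Mul(Add(-2, 1), 1), -6), Function('X')(-3, 18)) = Mul(Mul(4, Mul(Add(-2, 1), 1)), 42) = Mul(Mul(4, Mul(-1, 1)), 42) = Mul(Mul(4, -1), 42) = Mul(-4, 42) = -168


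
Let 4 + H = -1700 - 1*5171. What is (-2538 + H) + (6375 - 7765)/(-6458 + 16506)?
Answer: -47291607/5024 ≈ -9413.1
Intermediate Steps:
H = -6875 (H = -4 + (-1700 - 1*5171) = -4 + (-1700 - 5171) = -4 - 6871 = -6875)
(-2538 + H) + (6375 - 7765)/(-6458 + 16506) = (-2538 - 6875) + (6375 - 7765)/(-6458 + 16506) = -9413 - 1390/10048 = -9413 - 1390*1/10048 = -9413 - 695/5024 = -47291607/5024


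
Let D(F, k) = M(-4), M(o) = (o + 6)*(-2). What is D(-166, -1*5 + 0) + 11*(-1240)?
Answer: -13644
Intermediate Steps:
M(o) = -12 - 2*o (M(o) = (6 + o)*(-2) = -12 - 2*o)
D(F, k) = -4 (D(F, k) = -12 - 2*(-4) = -12 + 8 = -4)
D(-166, -1*5 + 0) + 11*(-1240) = -4 + 11*(-1240) = -4 - 13640 = -13644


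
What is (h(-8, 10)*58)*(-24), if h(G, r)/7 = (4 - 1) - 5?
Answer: 19488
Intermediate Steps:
h(G, r) = -14 (h(G, r) = 7*((4 - 1) - 5) = 7*(3 - 5) = 7*(-2) = -14)
(h(-8, 10)*58)*(-24) = -14*58*(-24) = -812*(-24) = 19488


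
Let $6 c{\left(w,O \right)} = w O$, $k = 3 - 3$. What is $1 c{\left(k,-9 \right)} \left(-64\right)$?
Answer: $0$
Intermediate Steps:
$k = 0$ ($k = 3 - 3 = 0$)
$c{\left(w,O \right)} = \frac{O w}{6}$ ($c{\left(w,O \right)} = \frac{w O}{6} = \frac{O w}{6}$)
$1 c{\left(k,-9 \right)} \left(-64\right) = 1 \cdot \frac{1}{6} \left(-9\right) 0 \left(-64\right) = 1 \cdot 0 \left(-64\right) = 0 \left(-64\right) = 0$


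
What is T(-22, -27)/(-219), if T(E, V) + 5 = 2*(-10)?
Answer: 25/219 ≈ 0.11416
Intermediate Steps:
T(E, V) = -25 (T(E, V) = -5 + 2*(-10) = -5 - 20 = -25)
T(-22, -27)/(-219) = -25/(-219) = -25*(-1/219) = 25/219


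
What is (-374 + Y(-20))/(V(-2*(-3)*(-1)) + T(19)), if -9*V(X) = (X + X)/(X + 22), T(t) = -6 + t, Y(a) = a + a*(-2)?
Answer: -4248/157 ≈ -27.057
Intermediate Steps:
Y(a) = -a (Y(a) = a - 2*a = -a)
V(X) = -2*X/(9*(22 + X)) (V(X) = -(X + X)/(9*(X + 22)) = -2*X/(9*(22 + X)))
(-374 + Y(-20))/(V(-2*(-3)*(-1)) + T(19)) = (-374 - 1*(-20))/(-2*-2*(-3)*(-1)/(198 + 9*(-2*(-3)*(-1))) + (-6 + 19)) = (-374 + 20)/(-2*6*(-1)/(198 + 9*(6*(-1))) + 13) = -354/(-2*(-6)/(198 + 9*(-6)) + 13) = -354/(-2*(-6)/(198 - 54) + 13) = -354/(-2*(-6)/144 + 13) = -354/(-2*(-6)*1/144 + 13) = -354/(1/12 + 13) = -354/157/12 = -354*12/157 = -4248/157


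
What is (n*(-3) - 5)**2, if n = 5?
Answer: 400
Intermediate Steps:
(n*(-3) - 5)**2 = (5*(-3) - 5)**2 = (-15 - 5)**2 = (-20)**2 = 400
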